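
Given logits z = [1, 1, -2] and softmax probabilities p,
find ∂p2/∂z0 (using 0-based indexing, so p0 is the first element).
∂p2/∂z0 = -0.01185

p = softmax(z) = [0.4879, 0.4879, 0.02429]
p2 = 0.02429, p0 = 0.4879

∂p2/∂z0 = -p2 × p0 = -0.02429 × 0.4879 = -0.01185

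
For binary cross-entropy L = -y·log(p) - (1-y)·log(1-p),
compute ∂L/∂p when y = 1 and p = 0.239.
∂L/∂p = -4.184

∂L/∂p = -y/p + (1-y)/(1-p) = -1/0.239 + 0 = -4.184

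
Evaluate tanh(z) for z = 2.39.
0.9833

tanh(2.39) = (e^(2.39) - e^(-2.39))/(e^(2.39) + e^(-2.39)) = 0.9833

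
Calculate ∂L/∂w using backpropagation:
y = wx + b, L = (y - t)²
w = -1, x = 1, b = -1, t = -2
∂L/∂w = 0

y = wx + b = (-1)(1) + -1 = -2
∂L/∂y = 2(y - t) = 2(-2 - -2) = 0
∂y/∂w = x = 1
∂L/∂w = ∂L/∂y · ∂y/∂w = 0 × 1 = 0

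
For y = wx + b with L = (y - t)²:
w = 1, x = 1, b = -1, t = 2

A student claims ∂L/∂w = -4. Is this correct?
Correct

y = (1)(1) + -1 = 0
∂L/∂y = 2(y - t) = 2(0 - 2) = -4
∂y/∂w = x = 1
∂L/∂w = -4 × 1 = -4

Claimed value: -4
Correct: The correct gradient is -4.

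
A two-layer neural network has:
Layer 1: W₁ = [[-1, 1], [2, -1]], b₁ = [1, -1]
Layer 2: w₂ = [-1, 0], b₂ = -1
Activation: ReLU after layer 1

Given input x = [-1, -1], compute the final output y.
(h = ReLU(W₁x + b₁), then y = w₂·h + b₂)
y = -2

Layer 1 pre-activation: z₁ = [1, -2]
After ReLU: h = [1, 0]
Layer 2 output: y = -1×1 + 0×0 + -1 = -2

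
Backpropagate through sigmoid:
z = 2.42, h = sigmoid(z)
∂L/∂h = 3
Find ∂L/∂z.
∂L/∂z = 0.225

σ(2.42) = 0.9183
σ'(2.42) = σ(2.42)(1 - σ(2.42)) = 0.9183 × 0.08166 = 0.07499
∂L/∂z = ∂L/∂h · σ'(z) = 3 × 0.07499 = 0.225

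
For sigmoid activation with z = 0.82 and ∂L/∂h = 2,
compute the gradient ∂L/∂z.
∂L/∂z = 0.4245

σ(0.82) = 0.6942
σ'(0.82) = σ(0.82)(1 - σ(0.82)) = 0.6942 × 0.3058 = 0.2123
∂L/∂z = ∂L/∂h · σ'(z) = 2 × 0.2123 = 0.4245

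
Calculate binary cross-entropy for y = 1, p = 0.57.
L = 0.5621

L = -1·log(0.57) - 0·log(0.43) = -log(0.57) = 0.5621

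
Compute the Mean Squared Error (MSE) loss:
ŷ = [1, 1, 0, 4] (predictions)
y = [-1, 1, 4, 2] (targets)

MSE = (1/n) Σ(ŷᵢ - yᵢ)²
MSE = 6

MSE = (1/4)((1--1)² + (1-1)² + (0-4)² + (4-2)²) = (1/4)(4 + 0 + 16 + 4) = 6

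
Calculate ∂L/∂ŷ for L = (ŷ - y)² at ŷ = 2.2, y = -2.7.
∂L/∂ŷ = 9.8

∂L/∂ŷ = 2(ŷ - y) = 2(2.2 - -2.7) = 2(4.9) = 9.8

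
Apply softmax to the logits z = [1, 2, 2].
p = [0.1554, 0.4223, 0.4223]

exp(z) = [2.718, 7.389, 7.389]
Sum = 17.5
p = [0.1554, 0.4223, 0.4223]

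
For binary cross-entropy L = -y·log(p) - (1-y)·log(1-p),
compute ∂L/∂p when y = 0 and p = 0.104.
∂L/∂p = 1.116

∂L/∂p = -y/p + (1-y)/(1-p) = 0 + 1/0.896 = 1.116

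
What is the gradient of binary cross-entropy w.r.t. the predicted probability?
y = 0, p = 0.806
∂L/∂p = 5.155

∂L/∂p = -y/p + (1-y)/(1-p) = 0 + 1/0.194 = 5.155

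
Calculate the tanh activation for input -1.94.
-0.9595

tanh(-1.94) = (e^(-1.94) - e^(1.94))/(e^(-1.94) + e^(1.94)) = -0.9595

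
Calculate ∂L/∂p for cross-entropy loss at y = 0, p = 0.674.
∂L/∂p = 3.067

∂L/∂p = -y/p + (1-y)/(1-p) = 0 + 1/0.326 = 3.067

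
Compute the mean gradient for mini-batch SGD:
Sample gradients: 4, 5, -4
Average gradient = 1.667

Average = (1/3)(4 + 5 + -4) = 5/3 = 1.667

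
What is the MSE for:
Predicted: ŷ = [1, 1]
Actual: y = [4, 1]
MSE = 4.5

MSE = (1/2)((1-4)² + (1-1)²) = (1/2)(9 + 0) = 4.5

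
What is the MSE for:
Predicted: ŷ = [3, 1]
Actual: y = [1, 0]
MSE = 2.5

MSE = (1/2)((3-1)² + (1-0)²) = (1/2)(4 + 1) = 2.5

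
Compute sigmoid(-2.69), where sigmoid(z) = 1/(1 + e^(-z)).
0.06357

sigmoid(-2.69) = 1/(1 + e^(2.69)) = 1/(1 + 14.73) = 0.06357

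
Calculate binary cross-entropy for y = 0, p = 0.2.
L = 0.2231

L = -0·log(0.2) - 1·log(0.8) = -log(0.8) = 0.2231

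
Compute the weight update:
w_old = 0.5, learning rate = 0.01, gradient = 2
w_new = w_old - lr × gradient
w_new = 0.48

w_new = w - η·∂L/∂w = 0.5 - 0.01×(2) = 0.5 - (0.02) = 0.48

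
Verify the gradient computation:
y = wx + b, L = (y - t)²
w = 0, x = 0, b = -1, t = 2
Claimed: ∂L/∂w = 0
Correct

y = (0)(0) + -1 = -1
∂L/∂y = 2(y - t) = 2(-1 - 2) = -6
∂y/∂w = x = 0
∂L/∂w = -6 × 0 = 0

Claimed value: 0
Correct: The correct gradient is 0.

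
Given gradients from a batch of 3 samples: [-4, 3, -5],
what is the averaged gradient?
Average gradient = -2

Average = (1/3)(-4 + 3 + -5) = -6/3 = -2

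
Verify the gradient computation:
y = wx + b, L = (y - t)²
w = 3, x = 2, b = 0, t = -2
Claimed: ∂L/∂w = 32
Correct

y = (3)(2) + 0 = 6
∂L/∂y = 2(y - t) = 2(6 - -2) = 16
∂y/∂w = x = 2
∂L/∂w = 16 × 2 = 32

Claimed value: 32
Correct: The correct gradient is 32.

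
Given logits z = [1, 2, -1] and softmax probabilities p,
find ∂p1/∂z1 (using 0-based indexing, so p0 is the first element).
∂p1/∂z1 = 0.2078

p = softmax(z) = [0.2595, 0.7054, 0.03512]
p1 = 0.7054

∂p1/∂z1 = p1(1 - p1) = 0.7054 × (1 - 0.7054) = 0.2078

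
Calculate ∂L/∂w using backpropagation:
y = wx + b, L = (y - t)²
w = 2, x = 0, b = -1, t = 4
∂L/∂w = 0

y = wx + b = (2)(0) + -1 = -1
∂L/∂y = 2(y - t) = 2(-1 - 4) = -10
∂y/∂w = x = 0
∂L/∂w = ∂L/∂y · ∂y/∂w = -10 × 0 = 0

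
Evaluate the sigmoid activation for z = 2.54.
0.9269

sigmoid(2.54) = 1/(1 + e^(-2.54)) = 1/(1 + 0.07887) = 0.9269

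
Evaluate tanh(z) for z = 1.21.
0.8367

tanh(1.21) = (e^(1.21) - e^(-1.21))/(e^(1.21) + e^(-1.21)) = 0.8367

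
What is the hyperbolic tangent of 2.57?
0.9884

tanh(2.57) = (e^(2.57) - e^(-2.57))/(e^(2.57) + e^(-2.57)) = 0.9884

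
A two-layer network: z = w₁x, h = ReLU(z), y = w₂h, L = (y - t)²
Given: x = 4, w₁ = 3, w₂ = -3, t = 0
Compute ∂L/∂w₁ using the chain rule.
∂L/∂w₁ = 864

Forward pass:
z = w₁x = 3×4 = 12
h = ReLU(12) = 12
y = w₂h = -3×12 = -36

Backward pass:
∂L/∂y = 2(y - t) = 2(-36 - 0) = -72
∂y/∂h = w₂ = -3
∂h/∂z = 1 (ReLU derivative)
∂z/∂w₁ = x = 4

∂L/∂w₁ = -72 × -3 × 1 × 4 = 864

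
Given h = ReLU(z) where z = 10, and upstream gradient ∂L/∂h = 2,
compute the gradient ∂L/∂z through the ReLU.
∂L/∂z = 2

h = ReLU(10) = 10
Since z > 0: ∂h/∂z = 1
∂L/∂z = ∂L/∂h · ∂h/∂z = 2 × 1 = 2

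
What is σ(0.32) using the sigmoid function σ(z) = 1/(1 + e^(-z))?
0.5793

sigmoid(0.32) = 1/(1 + e^(-0.32)) = 1/(1 + 0.7261) = 0.5793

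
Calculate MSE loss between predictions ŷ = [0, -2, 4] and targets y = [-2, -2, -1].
MSE = 9.667

MSE = (1/3)((0--2)² + (-2--2)² + (4--1)²) = (1/3)(4 + 0 + 25) = 9.667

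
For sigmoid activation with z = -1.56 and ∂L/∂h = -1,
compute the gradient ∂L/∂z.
∂L/∂z = -0.1435

σ(-1.56) = 0.1736
σ'(-1.56) = σ(-1.56)(1 - σ(-1.56)) = 0.1736 × 0.8264 = 0.1435
∂L/∂z = ∂L/∂h · σ'(z) = -1 × 0.1435 = -0.1435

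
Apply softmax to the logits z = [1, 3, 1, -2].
p = [0.1059, 0.7828, 0.1059, 0.0053]

exp(z) = [2.718, 20.09, 2.718, 0.1353]
Sum = 25.66
p = [0.1059, 0.7828, 0.1059, 0.0053]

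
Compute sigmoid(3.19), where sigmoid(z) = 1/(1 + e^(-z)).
0.9605

sigmoid(3.19) = 1/(1 + e^(-3.19)) = 1/(1 + 0.04117) = 0.9605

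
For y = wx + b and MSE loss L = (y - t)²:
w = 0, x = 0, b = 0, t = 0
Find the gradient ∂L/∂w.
∂L/∂w = 0

y = wx + b = (0)(0) + 0 = 0
∂L/∂y = 2(y - t) = 2(0 - 0) = 0
∂y/∂w = x = 0
∂L/∂w = ∂L/∂y · ∂y/∂w = 0 × 0 = 0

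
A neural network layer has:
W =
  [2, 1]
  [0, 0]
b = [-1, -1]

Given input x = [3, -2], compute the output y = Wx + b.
y = [3, -1]

Wx = [2×3 + 1×-2, 0×3 + 0×-2]
   = [4, 0]
y = Wx + b = [4 + -1, 0 + -1] = [3, -1]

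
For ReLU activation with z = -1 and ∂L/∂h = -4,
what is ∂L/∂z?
∂L/∂z = 0

h = ReLU(-1) = 0
Since z < 0: ∂h/∂z = 0
∂L/∂z = ∂L/∂h · ∂h/∂z = -4 × 0 = 0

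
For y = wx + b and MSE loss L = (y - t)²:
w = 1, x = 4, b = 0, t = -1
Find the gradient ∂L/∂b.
∂L/∂b = 10

y = wx + b = (1)(4) + 0 = 4
∂L/∂y = 2(y - t) = 2(4 - -1) = 10
∂y/∂b = 1
∂L/∂b = ∂L/∂y · ∂y/∂b = 10 × 1 = 10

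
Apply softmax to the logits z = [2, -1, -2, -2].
p = [0.9205, 0.0458, 0.0169, 0.0169]

exp(z) = [7.389, 0.3679, 0.1353, 0.1353]
Sum = 8.028
p = [0.9205, 0.0458, 0.0169, 0.0169]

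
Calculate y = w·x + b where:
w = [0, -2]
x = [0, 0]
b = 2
y = 2

y = (0)(0) + (-2)(0) + 2 = 2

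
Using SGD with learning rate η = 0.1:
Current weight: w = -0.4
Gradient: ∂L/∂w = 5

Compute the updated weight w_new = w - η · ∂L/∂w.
w_new = -0.9

w_new = w - η·∂L/∂w = -0.4 - 0.1×(5) = -0.4 - (0.5) = -0.9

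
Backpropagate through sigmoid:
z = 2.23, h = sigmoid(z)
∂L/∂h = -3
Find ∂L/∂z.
∂L/∂z = -0.263

σ(2.23) = 0.9029
σ'(2.23) = σ(2.23)(1 - σ(2.23)) = 0.9029 × 0.09709 = 0.08766
∂L/∂z = ∂L/∂h · σ'(z) = -3 × 0.08766 = -0.263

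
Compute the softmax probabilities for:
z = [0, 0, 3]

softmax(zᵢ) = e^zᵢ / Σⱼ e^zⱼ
p = [0.0453, 0.0453, 0.9094]

exp(z) = [1, 1, 20.09]
Sum = 22.09
p = [0.0453, 0.0453, 0.9094]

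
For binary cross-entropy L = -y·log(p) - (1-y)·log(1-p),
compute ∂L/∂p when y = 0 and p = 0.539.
∂L/∂p = 2.169

∂L/∂p = -y/p + (1-y)/(1-p) = 0 + 1/0.461 = 2.169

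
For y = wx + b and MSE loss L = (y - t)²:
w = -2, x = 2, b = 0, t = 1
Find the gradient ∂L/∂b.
∂L/∂b = -10

y = wx + b = (-2)(2) + 0 = -4
∂L/∂y = 2(y - t) = 2(-4 - 1) = -10
∂y/∂b = 1
∂L/∂b = ∂L/∂y · ∂y/∂b = -10 × 1 = -10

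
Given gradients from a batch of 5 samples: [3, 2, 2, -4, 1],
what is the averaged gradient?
Average gradient = 0.8

Average = (1/5)(3 + 2 + 2 + -4 + 1) = 4/5 = 0.8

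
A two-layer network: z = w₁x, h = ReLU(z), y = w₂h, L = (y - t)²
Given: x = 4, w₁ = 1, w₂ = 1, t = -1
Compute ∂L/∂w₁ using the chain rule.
∂L/∂w₁ = 40

Forward pass:
z = w₁x = 1×4 = 4
h = ReLU(4) = 4
y = w₂h = 1×4 = 4

Backward pass:
∂L/∂y = 2(y - t) = 2(4 - -1) = 10
∂y/∂h = w₂ = 1
∂h/∂z = 1 (ReLU derivative)
∂z/∂w₁ = x = 4

∂L/∂w₁ = 10 × 1 × 1 × 4 = 40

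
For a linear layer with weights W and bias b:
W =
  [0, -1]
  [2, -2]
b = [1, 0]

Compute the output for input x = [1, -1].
y = [2, 4]

Wx = [0×1 + -1×-1, 2×1 + -2×-1]
   = [1, 4]
y = Wx + b = [1 + 1, 4 + 0] = [2, 4]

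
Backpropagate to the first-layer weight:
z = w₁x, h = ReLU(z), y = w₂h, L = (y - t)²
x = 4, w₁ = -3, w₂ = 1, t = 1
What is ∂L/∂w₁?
∂L/∂w₁ = 0

Forward pass:
z = w₁x = -3×4 = -12
h = ReLU(-12) = 0
y = w₂h = 1×0 = 0

Backward pass:
∂L/∂y = 2(y - t) = 2(0 - 1) = -2
∂y/∂h = w₂ = 1
∂h/∂z = 0 (ReLU derivative)
∂z/∂w₁ = x = 4

∂L/∂w₁ = -2 × 1 × 0 × 4 = 0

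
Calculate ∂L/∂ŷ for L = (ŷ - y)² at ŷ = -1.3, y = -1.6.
∂L/∂ŷ = 0.6

∂L/∂ŷ = 2(ŷ - y) = 2(-1.3 - -1.6) = 2(0.3) = 0.6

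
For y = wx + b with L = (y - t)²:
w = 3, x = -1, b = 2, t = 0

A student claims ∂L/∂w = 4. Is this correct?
Incorrect

y = (3)(-1) + 2 = -1
∂L/∂y = 2(y - t) = 2(-1 - 0) = -2
∂y/∂w = x = -1
∂L/∂w = -2 × -1 = 2

Claimed value: 4
Incorrect: The correct gradient is 2.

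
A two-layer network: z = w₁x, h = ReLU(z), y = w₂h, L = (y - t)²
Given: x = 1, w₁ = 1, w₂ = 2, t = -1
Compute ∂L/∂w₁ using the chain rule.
∂L/∂w₁ = 12

Forward pass:
z = w₁x = 1×1 = 1
h = ReLU(1) = 1
y = w₂h = 2×1 = 2

Backward pass:
∂L/∂y = 2(y - t) = 2(2 - -1) = 6
∂y/∂h = w₂ = 2
∂h/∂z = 1 (ReLU derivative)
∂z/∂w₁ = x = 1

∂L/∂w₁ = 6 × 2 × 1 × 1 = 12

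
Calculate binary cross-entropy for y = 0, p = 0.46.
L = 0.6162

L = -0·log(0.46) - 1·log(0.54) = -log(0.54) = 0.6162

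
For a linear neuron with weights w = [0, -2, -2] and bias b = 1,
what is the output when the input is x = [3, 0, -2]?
y = 5

y = (0)(3) + (-2)(0) + (-2)(-2) + 1 = 5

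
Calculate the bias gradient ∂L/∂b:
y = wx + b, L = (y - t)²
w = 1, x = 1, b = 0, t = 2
∂L/∂b = -2

y = wx + b = (1)(1) + 0 = 1
∂L/∂y = 2(y - t) = 2(1 - 2) = -2
∂y/∂b = 1
∂L/∂b = ∂L/∂y · ∂y/∂b = -2 × 1 = -2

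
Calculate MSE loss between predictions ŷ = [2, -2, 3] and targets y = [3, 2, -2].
MSE = 14

MSE = (1/3)((2-3)² + (-2-2)² + (3--2)²) = (1/3)(1 + 16 + 25) = 14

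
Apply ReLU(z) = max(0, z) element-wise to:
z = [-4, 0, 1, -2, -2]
h = [0, 0, 1, 0, 0]

ReLU applied element-wise: max(0,-4)=0, max(0,0)=0, max(0,1)=1, max(0,-2)=0, max(0,-2)=0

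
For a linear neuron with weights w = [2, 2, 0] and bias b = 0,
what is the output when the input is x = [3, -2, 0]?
y = 2

y = (2)(3) + (2)(-2) + (0)(0) + 0 = 2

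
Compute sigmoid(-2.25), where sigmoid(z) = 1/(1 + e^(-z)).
0.09535

sigmoid(-2.25) = 1/(1 + e^(2.25)) = 1/(1 + 9.488) = 0.09535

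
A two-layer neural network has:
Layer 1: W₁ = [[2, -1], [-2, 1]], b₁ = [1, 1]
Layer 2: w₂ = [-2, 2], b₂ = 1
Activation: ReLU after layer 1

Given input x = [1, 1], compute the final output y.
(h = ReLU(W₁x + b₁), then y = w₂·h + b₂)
y = -3

Layer 1 pre-activation: z₁ = [2, 0]
After ReLU: h = [2, 0]
Layer 2 output: y = -2×2 + 2×0 + 1 = -3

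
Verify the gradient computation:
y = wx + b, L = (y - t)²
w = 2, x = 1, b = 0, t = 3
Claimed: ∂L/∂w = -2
Correct

y = (2)(1) + 0 = 2
∂L/∂y = 2(y - t) = 2(2 - 3) = -2
∂y/∂w = x = 1
∂L/∂w = -2 × 1 = -2

Claimed value: -2
Correct: The correct gradient is -2.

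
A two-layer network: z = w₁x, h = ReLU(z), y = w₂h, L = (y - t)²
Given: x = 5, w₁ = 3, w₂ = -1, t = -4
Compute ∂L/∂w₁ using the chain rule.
∂L/∂w₁ = 110

Forward pass:
z = w₁x = 3×5 = 15
h = ReLU(15) = 15
y = w₂h = -1×15 = -15

Backward pass:
∂L/∂y = 2(y - t) = 2(-15 - -4) = -22
∂y/∂h = w₂ = -1
∂h/∂z = 1 (ReLU derivative)
∂z/∂w₁ = x = 5

∂L/∂w₁ = -22 × -1 × 1 × 5 = 110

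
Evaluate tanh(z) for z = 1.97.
0.9618

tanh(1.97) = (e^(1.97) - e^(-1.97))/(e^(1.97) + e^(-1.97)) = 0.9618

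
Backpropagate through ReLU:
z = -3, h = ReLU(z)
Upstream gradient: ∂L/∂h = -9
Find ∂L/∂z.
∂L/∂z = 0

h = ReLU(-3) = 0
Since z < 0: ∂h/∂z = 0
∂L/∂z = ∂L/∂h · ∂h/∂z = -9 × 0 = 0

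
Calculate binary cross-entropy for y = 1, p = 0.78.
L = 0.2485

L = -1·log(0.78) - 0·log(0.22) = -log(0.78) = 0.2485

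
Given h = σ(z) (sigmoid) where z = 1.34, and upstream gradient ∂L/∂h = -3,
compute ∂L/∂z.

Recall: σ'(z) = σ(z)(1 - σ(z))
∂L/∂z = -0.4933

σ(1.34) = 0.7925
σ'(1.34) = σ(1.34)(1 - σ(1.34)) = 0.7925 × 0.2075 = 0.1644
∂L/∂z = ∂L/∂h · σ'(z) = -3 × 0.1644 = -0.4933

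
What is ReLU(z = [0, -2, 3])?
h = [0, 0, 3]

ReLU applied element-wise: max(0,0)=0, max(0,-2)=0, max(0,3)=3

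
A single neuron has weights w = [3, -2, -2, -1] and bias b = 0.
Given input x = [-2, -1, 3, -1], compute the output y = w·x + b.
y = -9

y = (3)(-2) + (-2)(-1) + (-2)(3) + (-1)(-1) + 0 = -9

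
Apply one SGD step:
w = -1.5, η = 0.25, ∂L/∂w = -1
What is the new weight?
w_new = -1.25

w_new = w - η·∂L/∂w = -1.5 - 0.25×(-1) = -1.5 - (-0.25) = -1.25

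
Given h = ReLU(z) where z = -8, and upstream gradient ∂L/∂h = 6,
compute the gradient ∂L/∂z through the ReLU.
∂L/∂z = 0

h = ReLU(-8) = 0
Since z < 0: ∂h/∂z = 0
∂L/∂z = ∂L/∂h · ∂h/∂z = 6 × 0 = 0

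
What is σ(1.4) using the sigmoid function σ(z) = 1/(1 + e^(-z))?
0.8022

sigmoid(1.4) = 1/(1 + e^(-1.4)) = 1/(1 + 0.2466) = 0.8022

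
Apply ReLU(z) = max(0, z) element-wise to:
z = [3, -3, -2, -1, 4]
h = [3, 0, 0, 0, 4]

ReLU applied element-wise: max(0,3)=3, max(0,-3)=0, max(0,-2)=0, max(0,-1)=0, max(0,4)=4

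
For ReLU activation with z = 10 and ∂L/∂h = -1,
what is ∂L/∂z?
∂L/∂z = -1

h = ReLU(10) = 10
Since z > 0: ∂h/∂z = 1
∂L/∂z = ∂L/∂h · ∂h/∂z = -1 × 1 = -1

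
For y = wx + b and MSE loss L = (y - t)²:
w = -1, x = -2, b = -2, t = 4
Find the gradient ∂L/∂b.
∂L/∂b = -8

y = wx + b = (-1)(-2) + -2 = 0
∂L/∂y = 2(y - t) = 2(0 - 4) = -8
∂y/∂b = 1
∂L/∂b = ∂L/∂y · ∂y/∂b = -8 × 1 = -8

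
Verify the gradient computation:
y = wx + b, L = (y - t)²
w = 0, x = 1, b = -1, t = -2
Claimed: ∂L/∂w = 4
Incorrect

y = (0)(1) + -1 = -1
∂L/∂y = 2(y - t) = 2(-1 - -2) = 2
∂y/∂w = x = 1
∂L/∂w = 2 × 1 = 2

Claimed value: 4
Incorrect: The correct gradient is 2.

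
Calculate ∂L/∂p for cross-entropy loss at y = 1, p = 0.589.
∂L/∂p = -1.698

∂L/∂p = -y/p + (1-y)/(1-p) = -1/0.589 + 0 = -1.698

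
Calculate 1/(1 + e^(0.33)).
0.4182

sigmoid(-0.33) = 1/(1 + e^(0.33)) = 1/(1 + 1.391) = 0.4182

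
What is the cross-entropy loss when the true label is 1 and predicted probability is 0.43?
L = 0.844

L = -1·log(0.43) - 0·log(0.57) = -log(0.43) = 0.844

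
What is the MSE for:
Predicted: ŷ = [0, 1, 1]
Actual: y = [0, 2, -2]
MSE = 3.333

MSE = (1/3)((0-0)² + (1-2)² + (1--2)²) = (1/3)(0 + 1 + 9) = 3.333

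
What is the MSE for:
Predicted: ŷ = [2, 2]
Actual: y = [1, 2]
MSE = 0.5

MSE = (1/2)((2-1)² + (2-2)²) = (1/2)(1 + 0) = 0.5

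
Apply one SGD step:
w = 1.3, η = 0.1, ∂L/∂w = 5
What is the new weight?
w_new = 0.8

w_new = w - η·∂L/∂w = 1.3 - 0.1×(5) = 1.3 - (0.5) = 0.8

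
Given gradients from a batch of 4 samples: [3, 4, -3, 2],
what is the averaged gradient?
Average gradient = 1.5

Average = (1/4)(3 + 4 + -3 + 2) = 6/4 = 1.5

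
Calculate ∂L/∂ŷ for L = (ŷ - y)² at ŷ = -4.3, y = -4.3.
∂L/∂ŷ = 0.0

∂L/∂ŷ = 2(ŷ - y) = 2(-4.3 - -4.3) = 2(0.0) = 0.0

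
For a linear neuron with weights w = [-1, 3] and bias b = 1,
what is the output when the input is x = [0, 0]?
y = 1

y = (-1)(0) + (3)(0) + 1 = 1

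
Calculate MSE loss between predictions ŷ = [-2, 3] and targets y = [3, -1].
MSE = 20.5

MSE = (1/2)((-2-3)² + (3--1)²) = (1/2)(25 + 16) = 20.5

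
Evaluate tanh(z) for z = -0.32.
-0.3095

tanh(-0.32) = (e^(-0.32) - e^(0.32))/(e^(-0.32) + e^(0.32)) = -0.3095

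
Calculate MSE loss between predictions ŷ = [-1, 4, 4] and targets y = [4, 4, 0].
MSE = 13.67

MSE = (1/3)((-1-4)² + (4-4)² + (4-0)²) = (1/3)(25 + 0 + 16) = 13.67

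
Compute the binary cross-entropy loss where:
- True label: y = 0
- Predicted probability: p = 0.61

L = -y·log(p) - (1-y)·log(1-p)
L = 0.9416

L = -0·log(0.61) - 1·log(0.39) = -log(0.39) = 0.9416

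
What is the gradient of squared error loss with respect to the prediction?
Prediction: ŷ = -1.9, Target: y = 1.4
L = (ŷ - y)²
∂L/∂ŷ = -6.6

∂L/∂ŷ = 2(ŷ - y) = 2(-1.9 - 1.4) = 2(-3.3) = -6.6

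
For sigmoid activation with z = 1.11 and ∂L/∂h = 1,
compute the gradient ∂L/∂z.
∂L/∂z = 0.1864

σ(1.11) = 0.7521
σ'(1.11) = σ(1.11)(1 - σ(1.11)) = 0.7521 × 0.2479 = 0.1864
∂L/∂z = ∂L/∂h · σ'(z) = 1 × 0.1864 = 0.1864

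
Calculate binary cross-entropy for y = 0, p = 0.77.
L = 1.47

L = -0·log(0.77) - 1·log(0.23) = -log(0.23) = 1.47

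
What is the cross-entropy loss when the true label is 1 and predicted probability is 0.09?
L = 2.408

L = -1·log(0.09) - 0·log(0.91) = -log(0.09) = 2.408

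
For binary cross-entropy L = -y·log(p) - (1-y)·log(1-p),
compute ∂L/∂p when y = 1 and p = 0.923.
∂L/∂p = -1.083

∂L/∂p = -y/p + (1-y)/(1-p) = -1/0.923 + 0 = -1.083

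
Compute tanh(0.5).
0.4621

tanh(0.5) = (e^(0.5) - e^(-0.5))/(e^(0.5) + e^(-0.5)) = 0.4621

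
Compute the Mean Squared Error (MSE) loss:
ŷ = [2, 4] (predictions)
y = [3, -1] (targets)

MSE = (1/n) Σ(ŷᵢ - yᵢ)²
MSE = 13

MSE = (1/2)((2-3)² + (4--1)²) = (1/2)(1 + 25) = 13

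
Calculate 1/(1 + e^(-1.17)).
0.7631

sigmoid(1.17) = 1/(1 + e^(-1.17)) = 1/(1 + 0.3104) = 0.7631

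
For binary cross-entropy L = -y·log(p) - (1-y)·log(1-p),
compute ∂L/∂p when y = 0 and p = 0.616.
∂L/∂p = 2.604

∂L/∂p = -y/p + (1-y)/(1-p) = 0 + 1/0.384 = 2.604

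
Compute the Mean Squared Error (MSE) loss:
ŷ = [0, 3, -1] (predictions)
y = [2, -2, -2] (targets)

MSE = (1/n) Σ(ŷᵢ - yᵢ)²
MSE = 10

MSE = (1/3)((0-2)² + (3--2)² + (-1--2)²) = (1/3)(4 + 25 + 1) = 10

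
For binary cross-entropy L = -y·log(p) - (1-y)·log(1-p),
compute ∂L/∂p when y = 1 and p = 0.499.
∂L/∂p = -2.004

∂L/∂p = -y/p + (1-y)/(1-p) = -1/0.499 + 0 = -2.004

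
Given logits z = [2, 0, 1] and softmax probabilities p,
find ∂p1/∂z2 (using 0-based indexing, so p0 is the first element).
∂p1/∂z2 = -0.02203

p = softmax(z) = [0.6652, 0.09003, 0.2447]
p1 = 0.09003, p2 = 0.2447

∂p1/∂z2 = -p1 × p2 = -0.09003 × 0.2447 = -0.02203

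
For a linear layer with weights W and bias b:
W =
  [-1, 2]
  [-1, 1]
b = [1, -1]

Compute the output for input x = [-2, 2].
y = [7, 3]

Wx = [-1×-2 + 2×2, -1×-2 + 1×2]
   = [6, 4]
y = Wx + b = [6 + 1, 4 + -1] = [7, 3]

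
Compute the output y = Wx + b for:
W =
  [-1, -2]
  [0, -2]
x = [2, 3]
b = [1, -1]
y = [-7, -7]

Wx = [-1×2 + -2×3, 0×2 + -2×3]
   = [-8, -6]
y = Wx + b = [-8 + 1, -6 + -1] = [-7, -7]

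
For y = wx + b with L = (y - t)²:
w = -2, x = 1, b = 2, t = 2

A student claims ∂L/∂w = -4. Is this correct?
Correct

y = (-2)(1) + 2 = 0
∂L/∂y = 2(y - t) = 2(0 - 2) = -4
∂y/∂w = x = 1
∂L/∂w = -4 × 1 = -4

Claimed value: -4
Correct: The correct gradient is -4.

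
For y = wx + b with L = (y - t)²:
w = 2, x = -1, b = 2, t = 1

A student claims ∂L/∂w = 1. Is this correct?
Incorrect

y = (2)(-1) + 2 = 0
∂L/∂y = 2(y - t) = 2(0 - 1) = -2
∂y/∂w = x = -1
∂L/∂w = -2 × -1 = 2

Claimed value: 1
Incorrect: The correct gradient is 2.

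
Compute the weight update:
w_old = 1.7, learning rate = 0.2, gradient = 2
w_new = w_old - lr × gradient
w_new = 1.3

w_new = w - η·∂L/∂w = 1.7 - 0.2×(2) = 1.7 - (0.4) = 1.3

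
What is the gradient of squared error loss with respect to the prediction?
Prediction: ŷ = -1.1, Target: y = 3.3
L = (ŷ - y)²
∂L/∂ŷ = -8.8

∂L/∂ŷ = 2(ŷ - y) = 2(-1.1 - 3.3) = 2(-4.4) = -8.8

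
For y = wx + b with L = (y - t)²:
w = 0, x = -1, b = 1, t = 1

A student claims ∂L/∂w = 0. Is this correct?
Correct

y = (0)(-1) + 1 = 1
∂L/∂y = 2(y - t) = 2(1 - 1) = 0
∂y/∂w = x = -1
∂L/∂w = 0 × -1 = 0

Claimed value: 0
Correct: The correct gradient is 0.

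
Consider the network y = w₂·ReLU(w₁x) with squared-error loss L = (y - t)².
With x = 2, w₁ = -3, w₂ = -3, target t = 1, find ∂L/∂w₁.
∂L/∂w₁ = 0

Forward pass:
z = w₁x = -3×2 = -6
h = ReLU(-6) = 0
y = w₂h = -3×0 = 0

Backward pass:
∂L/∂y = 2(y - t) = 2(0 - 1) = -2
∂y/∂h = w₂ = -3
∂h/∂z = 0 (ReLU derivative)
∂z/∂w₁ = x = 2

∂L/∂w₁ = -2 × -3 × 0 × 2 = 0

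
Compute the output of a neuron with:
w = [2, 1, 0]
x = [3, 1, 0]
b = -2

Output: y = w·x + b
y = 5

y = (2)(3) + (1)(1) + (0)(0) + -2 = 5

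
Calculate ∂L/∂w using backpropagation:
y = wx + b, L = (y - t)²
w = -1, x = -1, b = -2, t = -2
∂L/∂w = -2

y = wx + b = (-1)(-1) + -2 = -1
∂L/∂y = 2(y - t) = 2(-1 - -2) = 2
∂y/∂w = x = -1
∂L/∂w = ∂L/∂y · ∂y/∂w = 2 × -1 = -2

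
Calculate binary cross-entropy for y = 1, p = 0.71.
L = 0.3425

L = -1·log(0.71) - 0·log(0.29) = -log(0.71) = 0.3425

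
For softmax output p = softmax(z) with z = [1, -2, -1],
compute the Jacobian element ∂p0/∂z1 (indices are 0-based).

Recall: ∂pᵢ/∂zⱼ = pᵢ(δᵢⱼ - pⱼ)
∂p0/∂z1 = -0.03545

p = softmax(z) = [0.8438, 0.04201, 0.1142]
p0 = 0.8438, p1 = 0.04201

∂p0/∂z1 = -p0 × p1 = -0.8438 × 0.04201 = -0.03545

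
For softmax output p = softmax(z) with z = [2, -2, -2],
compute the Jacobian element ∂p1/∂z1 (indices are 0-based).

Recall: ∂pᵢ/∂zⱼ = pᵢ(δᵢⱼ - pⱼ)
∂p1/∂z1 = 0.01736

p = softmax(z) = [0.9647, 0.01767, 0.01767]
p1 = 0.01767

∂p1/∂z1 = p1(1 - p1) = 0.01767 × (1 - 0.01767) = 0.01736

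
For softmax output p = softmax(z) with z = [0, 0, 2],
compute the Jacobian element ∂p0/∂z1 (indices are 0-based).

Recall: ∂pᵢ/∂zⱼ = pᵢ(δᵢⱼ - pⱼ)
∂p0/∂z1 = -0.01134

p = softmax(z) = [0.1065, 0.1065, 0.787]
p0 = 0.1065, p1 = 0.1065

∂p0/∂z1 = -p0 × p1 = -0.1065 × 0.1065 = -0.01134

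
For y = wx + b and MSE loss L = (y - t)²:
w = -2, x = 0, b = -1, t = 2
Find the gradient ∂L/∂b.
∂L/∂b = -6

y = wx + b = (-2)(0) + -1 = -1
∂L/∂y = 2(y - t) = 2(-1 - 2) = -6
∂y/∂b = 1
∂L/∂b = ∂L/∂y · ∂y/∂b = -6 × 1 = -6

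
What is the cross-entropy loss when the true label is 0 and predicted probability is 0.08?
L = 0.08338

L = -0·log(0.08) - 1·log(0.92) = -log(0.92) = 0.08338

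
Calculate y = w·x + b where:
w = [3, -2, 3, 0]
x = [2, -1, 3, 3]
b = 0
y = 17

y = (3)(2) + (-2)(-1) + (3)(3) + (0)(3) + 0 = 17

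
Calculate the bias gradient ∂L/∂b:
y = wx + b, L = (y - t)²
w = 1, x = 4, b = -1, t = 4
∂L/∂b = -2

y = wx + b = (1)(4) + -1 = 3
∂L/∂y = 2(y - t) = 2(3 - 4) = -2
∂y/∂b = 1
∂L/∂b = ∂L/∂y · ∂y/∂b = -2 × 1 = -2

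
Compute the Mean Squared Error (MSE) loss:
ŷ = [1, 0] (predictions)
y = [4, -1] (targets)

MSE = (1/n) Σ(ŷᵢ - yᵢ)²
MSE = 5

MSE = (1/2)((1-4)² + (0--1)²) = (1/2)(9 + 1) = 5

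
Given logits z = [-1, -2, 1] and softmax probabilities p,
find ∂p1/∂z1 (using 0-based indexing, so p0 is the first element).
∂p1/∂z1 = 0.04025

p = softmax(z) = [0.1142, 0.04201, 0.8438]
p1 = 0.04201

∂p1/∂z1 = p1(1 - p1) = 0.04201 × (1 - 0.04201) = 0.04025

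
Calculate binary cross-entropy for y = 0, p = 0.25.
L = 0.2877

L = -0·log(0.25) - 1·log(0.75) = -log(0.75) = 0.2877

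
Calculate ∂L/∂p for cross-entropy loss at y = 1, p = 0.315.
∂L/∂p = -3.175

∂L/∂p = -y/p + (1-y)/(1-p) = -1/0.315 + 0 = -3.175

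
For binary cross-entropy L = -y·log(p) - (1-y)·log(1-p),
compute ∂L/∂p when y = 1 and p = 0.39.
∂L/∂p = -2.564

∂L/∂p = -y/p + (1-y)/(1-p) = -1/0.39 + 0 = -2.564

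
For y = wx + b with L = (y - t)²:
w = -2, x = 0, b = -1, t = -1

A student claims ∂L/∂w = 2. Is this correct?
Incorrect

y = (-2)(0) + -1 = -1
∂L/∂y = 2(y - t) = 2(-1 - -1) = 0
∂y/∂w = x = 0
∂L/∂w = 0 × 0 = 0

Claimed value: 2
Incorrect: The correct gradient is 0.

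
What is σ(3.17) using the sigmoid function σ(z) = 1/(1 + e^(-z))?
0.9597

sigmoid(3.17) = 1/(1 + e^(-3.17)) = 1/(1 + 0.042) = 0.9597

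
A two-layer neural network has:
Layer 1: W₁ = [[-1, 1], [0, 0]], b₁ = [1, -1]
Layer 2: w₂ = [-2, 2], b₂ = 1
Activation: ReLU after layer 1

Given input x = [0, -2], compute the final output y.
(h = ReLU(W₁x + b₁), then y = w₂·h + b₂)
y = 1

Layer 1 pre-activation: z₁ = [-1, -1]
After ReLU: h = [0, 0]
Layer 2 output: y = -2×0 + 2×0 + 1 = 1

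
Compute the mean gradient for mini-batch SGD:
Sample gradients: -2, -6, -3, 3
Average gradient = -2

Average = (1/4)(-2 + -6 + -3 + 3) = -8/4 = -2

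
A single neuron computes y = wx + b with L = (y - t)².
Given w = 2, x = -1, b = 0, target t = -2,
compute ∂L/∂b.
∂L/∂b = 0

y = wx + b = (2)(-1) + 0 = -2
∂L/∂y = 2(y - t) = 2(-2 - -2) = 0
∂y/∂b = 1
∂L/∂b = ∂L/∂y · ∂y/∂b = 0 × 1 = 0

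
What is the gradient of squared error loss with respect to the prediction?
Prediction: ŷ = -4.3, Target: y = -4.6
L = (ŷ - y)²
∂L/∂ŷ = 0.6

∂L/∂ŷ = 2(ŷ - y) = 2(-4.3 - -4.6) = 2(0.3) = 0.6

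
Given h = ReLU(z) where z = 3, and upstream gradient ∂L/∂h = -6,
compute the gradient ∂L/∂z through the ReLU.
∂L/∂z = -6

h = ReLU(3) = 3
Since z > 0: ∂h/∂z = 1
∂L/∂z = ∂L/∂h · ∂h/∂z = -6 × 1 = -6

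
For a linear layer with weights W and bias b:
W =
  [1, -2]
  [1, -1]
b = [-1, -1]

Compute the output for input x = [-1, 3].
y = [-8, -5]

Wx = [1×-1 + -2×3, 1×-1 + -1×3]
   = [-7, -4]
y = Wx + b = [-7 + -1, -4 + -1] = [-8, -5]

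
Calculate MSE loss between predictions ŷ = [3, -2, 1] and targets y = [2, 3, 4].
MSE = 11.67

MSE = (1/3)((3-2)² + (-2-3)² + (1-4)²) = (1/3)(1 + 25 + 9) = 11.67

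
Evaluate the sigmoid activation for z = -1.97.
0.1224

sigmoid(-1.97) = 1/(1 + e^(1.97)) = 1/(1 + 7.171) = 0.1224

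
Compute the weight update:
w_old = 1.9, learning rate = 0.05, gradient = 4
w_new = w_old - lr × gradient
w_new = 1.7

w_new = w - η·∂L/∂w = 1.9 - 0.05×(4) = 1.9 - (0.2) = 1.7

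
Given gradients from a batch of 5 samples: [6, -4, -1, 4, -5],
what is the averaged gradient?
Average gradient = 0

Average = (1/5)(6 + -4 + -1 + 4 + -5) = 0/5 = 0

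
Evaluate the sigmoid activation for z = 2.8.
0.9427

sigmoid(2.8) = 1/(1 + e^(-2.8)) = 1/(1 + 0.06081) = 0.9427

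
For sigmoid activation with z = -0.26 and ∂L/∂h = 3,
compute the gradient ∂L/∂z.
∂L/∂z = 0.7375

σ(-0.26) = 0.4354
σ'(-0.26) = σ(-0.26)(1 - σ(-0.26)) = 0.4354 × 0.5646 = 0.2458
∂L/∂z = ∂L/∂h · σ'(z) = 3 × 0.2458 = 0.7375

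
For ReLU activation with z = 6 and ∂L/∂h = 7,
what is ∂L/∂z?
∂L/∂z = 7

h = ReLU(6) = 6
Since z > 0: ∂h/∂z = 1
∂L/∂z = ∂L/∂h · ∂h/∂z = 7 × 1 = 7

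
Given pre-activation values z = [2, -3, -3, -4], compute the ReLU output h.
h = [2, 0, 0, 0]

ReLU applied element-wise: max(0,2)=2, max(0,-3)=0, max(0,-3)=0, max(0,-4)=0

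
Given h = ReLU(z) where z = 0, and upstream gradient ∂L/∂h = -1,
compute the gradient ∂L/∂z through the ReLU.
∂L/∂z = 0

h = ReLU(0) = 0
At z = 0: ∂h/∂z = 0 (by convention)
∂L/∂z = ∂L/∂h · ∂h/∂z = -1 × 0 = 0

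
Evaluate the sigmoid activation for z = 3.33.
0.9654

sigmoid(3.33) = 1/(1 + e^(-3.33)) = 1/(1 + 0.03579) = 0.9654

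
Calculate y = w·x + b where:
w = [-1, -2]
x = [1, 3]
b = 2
y = -5

y = (-1)(1) + (-2)(3) + 2 = -5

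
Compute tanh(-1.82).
-0.9488

tanh(-1.82) = (e^(-1.82) - e^(1.82))/(e^(-1.82) + e^(1.82)) = -0.9488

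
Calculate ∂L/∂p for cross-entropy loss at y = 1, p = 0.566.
∂L/∂p = -1.767

∂L/∂p = -y/p + (1-y)/(1-p) = -1/0.566 + 0 = -1.767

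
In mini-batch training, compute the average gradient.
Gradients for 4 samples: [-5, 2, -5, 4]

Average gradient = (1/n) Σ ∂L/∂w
Average gradient = -1

Average = (1/4)(-5 + 2 + -5 + 4) = -4/4 = -1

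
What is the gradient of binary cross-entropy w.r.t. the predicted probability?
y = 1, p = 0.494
∂L/∂p = -2.024

∂L/∂p = -y/p + (1-y)/(1-p) = -1/0.494 + 0 = -2.024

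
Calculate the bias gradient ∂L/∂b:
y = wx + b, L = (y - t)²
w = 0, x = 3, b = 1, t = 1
∂L/∂b = 0

y = wx + b = (0)(3) + 1 = 1
∂L/∂y = 2(y - t) = 2(1 - 1) = 0
∂y/∂b = 1
∂L/∂b = ∂L/∂y · ∂y/∂b = 0 × 1 = 0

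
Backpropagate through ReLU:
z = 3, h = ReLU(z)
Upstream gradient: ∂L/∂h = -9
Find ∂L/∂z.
∂L/∂z = -9

h = ReLU(3) = 3
Since z > 0: ∂h/∂z = 1
∂L/∂z = ∂L/∂h · ∂h/∂z = -9 × 1 = -9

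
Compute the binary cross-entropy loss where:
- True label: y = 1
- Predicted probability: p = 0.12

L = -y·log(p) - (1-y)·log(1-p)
L = 2.12

L = -1·log(0.12) - 0·log(0.88) = -log(0.12) = 2.12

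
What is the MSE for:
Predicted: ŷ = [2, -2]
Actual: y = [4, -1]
MSE = 2.5

MSE = (1/2)((2-4)² + (-2--1)²) = (1/2)(4 + 1) = 2.5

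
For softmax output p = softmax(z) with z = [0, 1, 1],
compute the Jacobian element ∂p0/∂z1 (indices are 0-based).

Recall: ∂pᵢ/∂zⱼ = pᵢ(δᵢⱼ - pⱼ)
∂p0/∂z1 = -0.06561

p = softmax(z) = [0.1554, 0.4223, 0.4223]
p0 = 0.1554, p1 = 0.4223

∂p0/∂z1 = -p0 × p1 = -0.1554 × 0.4223 = -0.06561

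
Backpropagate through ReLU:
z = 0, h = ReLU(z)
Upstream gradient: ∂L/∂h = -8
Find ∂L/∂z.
∂L/∂z = 0

h = ReLU(0) = 0
At z = 0: ∂h/∂z = 0 (by convention)
∂L/∂z = ∂L/∂h · ∂h/∂z = -8 × 0 = 0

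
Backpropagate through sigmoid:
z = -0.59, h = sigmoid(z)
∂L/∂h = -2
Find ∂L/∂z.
∂L/∂z = -0.4589

σ(-0.59) = 0.3566
σ'(-0.59) = σ(-0.59)(1 - σ(-0.59)) = 0.3566 × 0.6434 = 0.2294
∂L/∂z = ∂L/∂h · σ'(z) = -2 × 0.2294 = -0.4589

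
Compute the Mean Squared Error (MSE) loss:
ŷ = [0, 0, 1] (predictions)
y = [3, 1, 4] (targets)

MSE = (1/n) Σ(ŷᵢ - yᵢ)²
MSE = 6.333

MSE = (1/3)((0-3)² + (0-1)² + (1-4)²) = (1/3)(9 + 1 + 9) = 6.333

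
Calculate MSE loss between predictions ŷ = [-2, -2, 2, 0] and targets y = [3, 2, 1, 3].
MSE = 12.75

MSE = (1/4)((-2-3)² + (-2-2)² + (2-1)² + (0-3)²) = (1/4)(25 + 16 + 1 + 9) = 12.75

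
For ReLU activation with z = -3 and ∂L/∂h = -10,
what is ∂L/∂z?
∂L/∂z = 0

h = ReLU(-3) = 0
Since z < 0: ∂h/∂z = 0
∂L/∂z = ∂L/∂h · ∂h/∂z = -10 × 0 = 0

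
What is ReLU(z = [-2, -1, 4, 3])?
h = [0, 0, 4, 3]

ReLU applied element-wise: max(0,-2)=0, max(0,-1)=0, max(0,4)=4, max(0,3)=3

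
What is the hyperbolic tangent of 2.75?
0.9919

tanh(2.75) = (e^(2.75) - e^(-2.75))/(e^(2.75) + e^(-2.75)) = 0.9919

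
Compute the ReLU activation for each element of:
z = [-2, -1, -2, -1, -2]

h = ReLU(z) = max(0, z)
h = [0, 0, 0, 0, 0]

ReLU applied element-wise: max(0,-2)=0, max(0,-1)=0, max(0,-2)=0, max(0,-1)=0, max(0,-2)=0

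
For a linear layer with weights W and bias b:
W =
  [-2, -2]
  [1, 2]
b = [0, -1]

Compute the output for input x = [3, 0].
y = [-6, 2]

Wx = [-2×3 + -2×0, 1×3 + 2×0]
   = [-6, 3]
y = Wx + b = [-6 + 0, 3 + -1] = [-6, 2]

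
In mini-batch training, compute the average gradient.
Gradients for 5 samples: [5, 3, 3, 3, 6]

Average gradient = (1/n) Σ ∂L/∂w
Average gradient = 4

Average = (1/5)(5 + 3 + 3 + 3 + 6) = 20/5 = 4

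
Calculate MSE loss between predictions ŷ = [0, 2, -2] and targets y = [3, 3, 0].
MSE = 4.667

MSE = (1/3)((0-3)² + (2-3)² + (-2-0)²) = (1/3)(9 + 1 + 4) = 4.667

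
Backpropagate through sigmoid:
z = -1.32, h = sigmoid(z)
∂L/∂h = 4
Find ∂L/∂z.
∂L/∂z = 0.6655

σ(-1.32) = 0.2108
σ'(-1.32) = σ(-1.32)(1 - σ(-1.32)) = 0.2108 × 0.7892 = 0.1664
∂L/∂z = ∂L/∂h · σ'(z) = 4 × 0.1664 = 0.6655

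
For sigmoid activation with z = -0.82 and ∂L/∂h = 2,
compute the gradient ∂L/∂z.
∂L/∂z = 0.4245

σ(-0.82) = 0.3058
σ'(-0.82) = σ(-0.82)(1 - σ(-0.82)) = 0.3058 × 0.6942 = 0.2123
∂L/∂z = ∂L/∂h · σ'(z) = 2 × 0.2123 = 0.4245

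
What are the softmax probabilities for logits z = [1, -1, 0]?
p = [0.6652, 0.09, 0.2447]

exp(z) = [2.718, 0.3679, 1]
Sum = 4.086
p = [0.6652, 0.09, 0.2447]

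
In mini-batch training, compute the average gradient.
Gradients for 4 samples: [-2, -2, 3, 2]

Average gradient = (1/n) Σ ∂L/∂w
Average gradient = 0.25

Average = (1/4)(-2 + -2 + 3 + 2) = 1/4 = 0.25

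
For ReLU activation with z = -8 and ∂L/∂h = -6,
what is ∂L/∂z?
∂L/∂z = 0

h = ReLU(-8) = 0
Since z < 0: ∂h/∂z = 0
∂L/∂z = ∂L/∂h · ∂h/∂z = -6 × 0 = 0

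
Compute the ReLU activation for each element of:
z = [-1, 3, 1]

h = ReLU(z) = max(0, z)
h = [0, 3, 1]

ReLU applied element-wise: max(0,-1)=0, max(0,3)=3, max(0,1)=1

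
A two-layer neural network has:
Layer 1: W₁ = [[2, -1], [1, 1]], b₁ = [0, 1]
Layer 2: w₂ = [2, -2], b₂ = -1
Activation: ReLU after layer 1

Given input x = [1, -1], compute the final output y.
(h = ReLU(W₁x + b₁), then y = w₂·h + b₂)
y = 3

Layer 1 pre-activation: z₁ = [3, 1]
After ReLU: h = [3, 1]
Layer 2 output: y = 2×3 + -2×1 + -1 = 3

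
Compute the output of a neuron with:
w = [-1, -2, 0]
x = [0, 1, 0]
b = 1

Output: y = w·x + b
y = -1

y = (-1)(0) + (-2)(1) + (0)(0) + 1 = -1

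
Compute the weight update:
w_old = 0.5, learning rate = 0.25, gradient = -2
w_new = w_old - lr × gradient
w_new = 1

w_new = w - η·∂L/∂w = 0.5 - 0.25×(-2) = 0.5 - (-0.5) = 1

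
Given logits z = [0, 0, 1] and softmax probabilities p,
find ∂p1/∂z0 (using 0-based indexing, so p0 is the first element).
∂p1/∂z0 = -0.04492

p = softmax(z) = [0.2119, 0.2119, 0.5761]
p1 = 0.2119, p0 = 0.2119

∂p1/∂z0 = -p1 × p0 = -0.2119 × 0.2119 = -0.04492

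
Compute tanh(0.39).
0.3714

tanh(0.39) = (e^(0.39) - e^(-0.39))/(e^(0.39) + e^(-0.39)) = 0.3714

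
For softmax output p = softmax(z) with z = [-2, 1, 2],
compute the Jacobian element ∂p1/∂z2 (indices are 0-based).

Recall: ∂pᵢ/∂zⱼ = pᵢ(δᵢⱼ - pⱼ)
∂p1/∂z2 = -0.1915

p = softmax(z) = [0.01321, 0.2654, 0.7214]
p1 = 0.2654, p2 = 0.7214

∂p1/∂z2 = -p1 × p2 = -0.2654 × 0.7214 = -0.1915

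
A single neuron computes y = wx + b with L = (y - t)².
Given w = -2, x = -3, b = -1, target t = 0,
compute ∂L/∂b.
∂L/∂b = 10

y = wx + b = (-2)(-3) + -1 = 5
∂L/∂y = 2(y - t) = 2(5 - 0) = 10
∂y/∂b = 1
∂L/∂b = ∂L/∂y · ∂y/∂b = 10 × 1 = 10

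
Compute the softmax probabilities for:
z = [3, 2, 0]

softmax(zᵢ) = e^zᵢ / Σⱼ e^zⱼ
p = [0.7054, 0.2595, 0.0351]

exp(z) = [20.09, 7.389, 1]
Sum = 28.47
p = [0.7054, 0.2595, 0.0351]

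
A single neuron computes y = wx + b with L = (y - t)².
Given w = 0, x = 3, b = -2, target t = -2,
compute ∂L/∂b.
∂L/∂b = 0

y = wx + b = (0)(3) + -2 = -2
∂L/∂y = 2(y - t) = 2(-2 - -2) = 0
∂y/∂b = 1
∂L/∂b = ∂L/∂y · ∂y/∂b = 0 × 1 = 0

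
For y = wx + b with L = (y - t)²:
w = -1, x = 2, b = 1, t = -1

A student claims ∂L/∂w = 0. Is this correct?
Correct

y = (-1)(2) + 1 = -1
∂L/∂y = 2(y - t) = 2(-1 - -1) = 0
∂y/∂w = x = 2
∂L/∂w = 0 × 2 = 0

Claimed value: 0
Correct: The correct gradient is 0.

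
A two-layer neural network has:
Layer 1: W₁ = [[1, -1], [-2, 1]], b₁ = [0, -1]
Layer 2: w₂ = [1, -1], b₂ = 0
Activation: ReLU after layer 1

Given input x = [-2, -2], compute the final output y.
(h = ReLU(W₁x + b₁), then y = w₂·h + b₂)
y = -1

Layer 1 pre-activation: z₁ = [0, 1]
After ReLU: h = [0, 1]
Layer 2 output: y = 1×0 + -1×1 + 0 = -1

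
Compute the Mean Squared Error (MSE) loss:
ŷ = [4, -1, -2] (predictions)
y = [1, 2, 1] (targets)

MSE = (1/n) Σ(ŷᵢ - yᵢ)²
MSE = 9

MSE = (1/3)((4-1)² + (-1-2)² + (-2-1)²) = (1/3)(9 + 9 + 9) = 9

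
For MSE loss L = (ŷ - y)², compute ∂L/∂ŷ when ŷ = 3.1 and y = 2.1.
∂L/∂ŷ = 2.0

∂L/∂ŷ = 2(ŷ - y) = 2(3.1 - 2.1) = 2(1.0) = 2.0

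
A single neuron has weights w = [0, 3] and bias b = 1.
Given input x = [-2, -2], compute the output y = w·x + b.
y = -5

y = (0)(-2) + (3)(-2) + 1 = -5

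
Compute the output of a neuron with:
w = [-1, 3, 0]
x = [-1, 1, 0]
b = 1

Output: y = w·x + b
y = 5

y = (-1)(-1) + (3)(1) + (0)(0) + 1 = 5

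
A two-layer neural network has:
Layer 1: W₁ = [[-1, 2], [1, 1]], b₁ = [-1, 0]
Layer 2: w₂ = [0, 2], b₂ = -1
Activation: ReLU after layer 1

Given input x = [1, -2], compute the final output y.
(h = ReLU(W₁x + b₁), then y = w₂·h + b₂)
y = -1

Layer 1 pre-activation: z₁ = [-6, -1]
After ReLU: h = [0, 0]
Layer 2 output: y = 0×0 + 2×0 + -1 = -1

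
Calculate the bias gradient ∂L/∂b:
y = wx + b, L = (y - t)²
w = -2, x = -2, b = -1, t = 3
∂L/∂b = 0

y = wx + b = (-2)(-2) + -1 = 3
∂L/∂y = 2(y - t) = 2(3 - 3) = 0
∂y/∂b = 1
∂L/∂b = ∂L/∂y · ∂y/∂b = 0 × 1 = 0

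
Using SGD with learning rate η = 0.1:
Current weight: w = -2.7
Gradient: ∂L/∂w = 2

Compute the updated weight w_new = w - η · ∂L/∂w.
w_new = -2.9

w_new = w - η·∂L/∂w = -2.7 - 0.1×(2) = -2.7 - (0.2) = -2.9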